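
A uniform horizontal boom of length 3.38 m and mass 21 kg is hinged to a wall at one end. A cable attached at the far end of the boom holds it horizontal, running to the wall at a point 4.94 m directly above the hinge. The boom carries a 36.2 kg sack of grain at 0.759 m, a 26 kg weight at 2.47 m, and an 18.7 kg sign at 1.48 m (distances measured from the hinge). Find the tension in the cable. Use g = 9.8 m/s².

Take moments about the hinge.
Beam weight: 21 × 9.8 = 205.8 N down at 1.69 m → arm 1.69 m, τ = 205.8 × 1.69 = 347.8 N·m clockwise.
Sack of grain: 36.2 × 9.8 = 354.8 N down at 0.759 m → arm 0.759 m, τ = 354.8 × 0.759 = 269.3 N·m clockwise.
Weight: 26 × 9.8 = 254.8 N down at 2.47 m → arm 2.47 m, τ = 254.8 × 2.47 = 629.4 N·m clockwise.
Sign: 18.7 × 9.8 = 183.3 N down at 1.48 m → arm 1.48 m, τ = 183.3 × 1.48 = 271.3 N·m clockwise.
Total clockwise load moment = 1518 N·m.
The cable tension T acts at 3.38 m; only its component perpendicular to the boom, T sinθ, produces torque. sinθ = h/√(h²+d²) = 4.94/√(4.94²+3.38²) = 0.8253.
Setting net torque to zero: T × 3.38 × 0.8253 = 1518 → T = 1518 / 2.79 = 544 N.

T ≈ 544 N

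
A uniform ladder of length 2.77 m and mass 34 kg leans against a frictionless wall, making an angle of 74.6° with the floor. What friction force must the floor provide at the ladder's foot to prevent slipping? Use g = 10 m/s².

Take moments about the foot of the ladder.
Ladder weight 34×10 = 340 N acts at 1.385 m along the ladder; its horizontal arm is 1.385·cos74.6° = 0.3678 m → τ = 125.1 N·m clockwise.
Wall normal N acts horizontally at the top; its moment arm is the height L sinθ = 2.77·sin74.6° = 2.671 m, counterclockwise.
Στ = 0 ⇒ N × 2.671 = 125.1 ⇒ N = 46.8 N.
ΣFx = 0: friction at the foot balances the wall's push, so f = N_wall = 46.8 N.

f ≈ 46.8 N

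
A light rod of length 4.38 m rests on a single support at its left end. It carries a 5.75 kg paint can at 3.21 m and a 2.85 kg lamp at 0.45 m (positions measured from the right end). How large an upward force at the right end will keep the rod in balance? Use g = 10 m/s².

F ≈ 40.9 N

About the left end:
Paint can: 5.75 × 10 = 57.5 N down at 3.21 m → arm 1.17 m, τ = 57.5 × 1.17 = 67.27 N·m clockwise.
Lamp: 2.85 × 10 = 28.5 N down at 0.45 m → arm 3.93 m, τ = 28.5 × 3.93 = 112 N·m clockwise.
Net moment of the loads = 179.3 N·m clockwise.
The upward force F acts at the right end, arm 4.38 m, giving F × 4.38 counterclockwise.
For rotational equilibrium, F × 4.38 = 179.3, so F = 179.3 / 4.38 = 40.9 N.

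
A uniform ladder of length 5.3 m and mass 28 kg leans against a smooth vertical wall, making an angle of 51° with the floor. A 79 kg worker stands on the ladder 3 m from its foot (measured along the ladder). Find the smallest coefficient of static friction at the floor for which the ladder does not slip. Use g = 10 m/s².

μ_min ≈ 0.444

Sum moments about the foot of the ladder (the floor normal and friction both act there and drop out).
Ladder weight 28×10 = 280 N acts at 2.65 m along the ladder; its horizontal arm is 2.65·cos51° = 1.668 m → τ = 467 N·m clockwise.
Worker: 79×10 = 790 N at 3 m → arm 1.888 m → τ = 1492 N·m clockwise.
Wall normal N acts horizontally at the top; its moment arm is the height L sinθ = 5.3·sin51° = 4.119 m, counterclockwise.
Στ = 0 ⇒ N × 4.119 = 1959 ⇒ N = 475.6 N.
ΣFx = 0 ⇒ f = N_wall = 475.6 N. ΣFy = 0 ⇒ N_floor = 1070 N.
μ_min = f / N_floor = 475.6 / 1070 = 0.444.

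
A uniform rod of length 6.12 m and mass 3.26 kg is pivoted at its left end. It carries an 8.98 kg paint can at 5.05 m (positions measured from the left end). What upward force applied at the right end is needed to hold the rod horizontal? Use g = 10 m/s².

Take moments about the left end.
Beam weight: 3.26 × 10 = 32.6 N down at 3.06 m → arm 3.06 m, τ = 32.6 × 3.06 = 99.76 N·m clockwise.
Paint can: 8.98 × 10 = 89.8 N down at 5.05 m → arm 5.05 m, τ = 89.8 × 5.05 = 453.5 N·m clockwise.
Net moment of the loads = 553.3 N·m clockwise.
The upward force F acts at the right end, arm 6.12 m, giving F × 6.12 counterclockwise.
Στ = 0 ⇒ F × 6.12 = 553.3 ⇒ F = 553.3 / 6.12 = 90.4 N.

F ≈ 90.4 N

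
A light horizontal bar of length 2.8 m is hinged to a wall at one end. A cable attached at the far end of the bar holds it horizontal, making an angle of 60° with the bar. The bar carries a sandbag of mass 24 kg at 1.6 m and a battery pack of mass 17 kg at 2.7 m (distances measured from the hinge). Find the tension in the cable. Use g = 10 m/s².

T ≈ 348 N

Sum moments about the hinge (the unknown hinge reaction has zero arm there).
Sandbag: 24 × 10 = 240 N down at 1.6 m → arm 1.6 m, τ = 240 × 1.6 = 384 N·m clockwise.
Battery pack: 17 × 10 = 170 N down at 2.7 m → arm 2.7 m, τ = 170 × 2.7 = 459 N·m clockwise.
Total clockwise load moment = 843 N·m.
The cable tension T acts at 2.8 m; only its component perpendicular to the bar, T sinθ, produces torque. sin 60° = 0.866.
Balancing moments: T × 2.8 × 0.866 = 843, giving T = 843 / 2.425 = 348 N.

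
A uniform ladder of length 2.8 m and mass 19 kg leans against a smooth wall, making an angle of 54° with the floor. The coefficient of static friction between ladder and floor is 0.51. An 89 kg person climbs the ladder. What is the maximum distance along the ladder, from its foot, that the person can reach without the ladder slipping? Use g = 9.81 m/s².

Take moments about the foot of the ladder.
Ladder weight 19×9.81 = 186.4 N acts at 1.4 m along the ladder; its horizontal arm is 1.4·cos54° = 0.8229 m → τ = 153.4 N·m clockwise.
Person weight 89×9.81 = 873.1 N at distance d → arm d·cos54° → τ = 873.1·d·0.5878 clockwise.
Wall normal N at the top has arm L sinθ = 2.265 m counterclockwise, so Στ = 0 gives N·2.265 = 153.4 + 513.2·d.
ΣFy = 0 ⇒ N_floor = 1060 N, so the maximum friction is μ_s·N_floor = 0.51×1060 = 540.6 N. ΣFx = 0 ⇒ N_wall = f, so at the slipping point N = 540.6 N.
Substituting: 540.6×2.265 = 153.4 + 513.2·d ⇒ d = (1224 − 153.4) / 513.2 = 2.09 m.

d ≈ 2.09 m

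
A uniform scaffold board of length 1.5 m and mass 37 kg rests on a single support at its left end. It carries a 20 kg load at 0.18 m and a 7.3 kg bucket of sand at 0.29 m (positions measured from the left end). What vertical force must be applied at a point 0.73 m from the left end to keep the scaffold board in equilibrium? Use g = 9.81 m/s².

F ≈ 450 N

Taking torques about the left end:
Beam weight: 37 × 9.81 = 363 N down at 0.75 m → arm 0.75 m, τ = 363 × 0.75 = 272.2 N·m clockwise.
Load: 20 × 9.81 = 196.2 N down at 0.18 m → arm 0.18 m, τ = 196.2 × 0.18 = 35.32 N·m clockwise.
Bucket of sand: 7.3 × 9.81 = 71.61 N down at 0.29 m → arm 0.29 m, τ = 71.61 × 0.29 = 20.77 N·m clockwise.
Net moment of the loads = 328.3 N·m clockwise.
The upward force F acts at a point 0.73 m from the left end, arm 0.73 m, giving F × 0.73 counterclockwise.
Balancing moments: F × 0.73 = 328.3, giving F = 328.3 / 0.73 = 450 N.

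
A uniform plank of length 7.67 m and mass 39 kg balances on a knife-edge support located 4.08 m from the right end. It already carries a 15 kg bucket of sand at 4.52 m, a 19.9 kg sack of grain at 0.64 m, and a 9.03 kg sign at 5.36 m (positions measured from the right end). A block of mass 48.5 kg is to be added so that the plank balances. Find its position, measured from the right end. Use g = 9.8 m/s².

Take moments about the knife-edge support (at 4.08 m from the right end).
Beam weight: 39 × 9.8 = 382.2 N down at 3.835 m → arm 0.245 m, τ = 382.2 × 0.245 = 93.64 N·m clockwise.
Bucket of sand: 15 × 9.8 = 147 N down at 4.52 m → arm 0.44 m, τ = 147 × 0.44 = 64.68 N·m counterclockwise.
Sack of grain: 19.9 × 9.8 = 195 N down at 0.64 m → arm 3.44 m, τ = 195 × 3.44 = 670.8 N·m clockwise.
Sign: 9.03 × 9.8 = 88.49 N down at 5.36 m → arm 1.28 m, τ = 88.49 × 1.28 = 113.3 N·m counterclockwise.
Net moment of existing loads = 586.5 N·m clockwise.
The block weighs 48.5 × 9.8 = 475.3 N and must supply an equal counterclockwise moment, so its lever arm about the knife-edge support is 586.5 / 475.3 = 1.23 m.
That puts it at 4.08 + 1.23 = 5.31 m from the right end.

x ≈ 5.31 m from the right end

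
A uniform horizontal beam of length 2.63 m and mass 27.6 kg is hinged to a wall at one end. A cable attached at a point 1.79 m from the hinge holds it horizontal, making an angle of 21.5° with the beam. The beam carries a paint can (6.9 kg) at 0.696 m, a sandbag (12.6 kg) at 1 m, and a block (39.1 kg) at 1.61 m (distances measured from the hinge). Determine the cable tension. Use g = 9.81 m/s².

T ≈ 1740 N

Taking torques about the hinge:
Beam weight: 27.6 × 9.81 = 270.8 N down at 1.315 m → arm 1.315 m, τ = 270.8 × 1.315 = 356.1 N·m clockwise.
Paint can: 6.9 × 9.81 = 67.69 N down at 0.696 m → arm 0.696 m, τ = 67.69 × 0.696 = 47.11 N·m clockwise.
Sandbag: 12.6 × 9.81 = 123.6 N down at 1 m → arm 1 m, τ = 123.6 × 1 = 123.6 N·m clockwise.
Block: 39.1 × 9.81 = 383.6 N down at 1.61 m → arm 1.61 m, τ = 383.6 × 1.61 = 617.6 N·m clockwise.
Total clockwise load moment = 1144 N·m.
The cable tension T acts at 1.79 m; only its component perpendicular to the beam, T sinθ, produces torque. sin 21.5° = 0.3665.
Στ = 0 ⇒ T × 1.79 × 0.3665 = 1144 ⇒ T = 1144 / 0.656 = 1740 N.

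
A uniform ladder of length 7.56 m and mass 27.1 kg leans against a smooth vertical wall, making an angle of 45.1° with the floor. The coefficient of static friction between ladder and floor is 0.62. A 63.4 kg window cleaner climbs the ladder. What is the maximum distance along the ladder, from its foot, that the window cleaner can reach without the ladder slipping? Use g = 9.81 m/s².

Taking torques about the foot of the ladder:
Ladder weight 27.1×9.81 = 265.9 N acts at 3.78 m along the ladder; its horizontal arm is 3.78·cos45.1° = 2.668 m → τ = 709.4 N·m clockwise.
Window cleaner weight 63.4×9.81 = 622 N at distance d → arm d·cos45.1° → τ = 622·d·0.7059 clockwise.
Wall normal N at the top has arm L sinθ = 5.355 m counterclockwise, so Στ = 0 gives N·5.355 = 709.4 + 439.1·d.
ΣFy = 0 ⇒ N_floor = 887.9 N, so the maximum friction is μ_s·N_floor = 0.62×887.9 = 550.5 N. ΣFx = 0 ⇒ N_wall = f, so at the slipping point N = 550.5 N.
Substituting: 550.5×5.355 = 709.4 + 439.1·d ⇒ d = (2948 − 709.4) / 439.1 = 5.1 m.

d ≈ 5.1 m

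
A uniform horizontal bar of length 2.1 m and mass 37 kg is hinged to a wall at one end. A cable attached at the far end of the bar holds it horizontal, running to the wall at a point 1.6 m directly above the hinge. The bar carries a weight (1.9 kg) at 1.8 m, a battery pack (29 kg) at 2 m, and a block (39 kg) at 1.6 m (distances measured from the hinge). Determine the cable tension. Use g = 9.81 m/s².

T ≈ 1250 N

Sum moments about the hinge (the unknown hinge reaction has zero arm there).
Beam weight: 37 × 9.81 = 363 N down at 1.05 m → arm 1.05 m, τ = 363 × 1.05 = 381.2 N·m clockwise.
Weight: 1.9 × 9.81 = 18.64 N down at 1.8 m → arm 1.8 m, τ = 18.64 × 1.8 = 33.55 N·m clockwise.
Battery pack: 29 × 9.81 = 284.5 N down at 2 m → arm 2 m, τ = 284.5 × 2 = 569 N·m clockwise.
Block: 39 × 9.81 = 382.6 N down at 1.6 m → arm 1.6 m, τ = 382.6 × 1.6 = 612.2 N·m clockwise.
Total clockwise load moment = 1596 N·m.
The cable tension T acts at 2.1 m; only its component perpendicular to the bar, T sinθ, produces torque. sinθ = h/√(h²+d²) = 1.6/√(1.6²+2.1²) = 0.606.
Balancing moments: T × 2.1 × 0.606 = 1596, giving T = 1596 / 1.273 = 1250 N.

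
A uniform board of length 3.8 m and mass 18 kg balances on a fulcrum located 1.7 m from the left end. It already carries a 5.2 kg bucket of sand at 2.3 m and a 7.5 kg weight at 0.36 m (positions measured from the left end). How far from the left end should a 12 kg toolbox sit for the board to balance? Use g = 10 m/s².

Choose the fulcrum (at 1.7 m from the left end) as the axis so the support reaction has zero arm there.
Beam weight: 18 × 10 = 180 N down at 1.9 m → arm 0.2 m, τ = 180 × 0.2 = 36 N·m clockwise.
Bucket of sand: 5.2 × 10 = 52 N down at 2.3 m → arm 0.6 m, τ = 52 × 0.6 = 31.2 N·m clockwise.
Weight: 7.5 × 10 = 75 N down at 0.36 m → arm 1.34 m, τ = 75 × 1.34 = 100.5 N·m counterclockwise.
Net moment of existing loads = 33.3 N·m counterclockwise.
The toolbox weighs 12 × 10 = 120 N and must supply an equal clockwise moment, so its lever arm about the fulcrum is 33.3 / 120 = 0.277 m.
That puts it at 1.7 + 0.277 = 1.98 m from the left end.

x ≈ 1.98 m from the left end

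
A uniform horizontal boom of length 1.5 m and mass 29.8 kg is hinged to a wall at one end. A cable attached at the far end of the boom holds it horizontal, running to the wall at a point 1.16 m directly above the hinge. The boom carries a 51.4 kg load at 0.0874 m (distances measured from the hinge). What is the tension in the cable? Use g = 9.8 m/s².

T ≈ 287 N

Taking torques about the hinge:
Beam weight: 29.8 × 9.8 = 292 N down at 0.75 m → arm 0.75 m, τ = 292 × 0.75 = 219 N·m clockwise.
Load: 51.4 × 9.8 = 503.7 N down at 0.0874 m → arm 0.0874 m, τ = 503.7 × 0.0874 = 44.02 N·m clockwise.
Total clockwise load moment = 263 N·m.
The cable tension T acts at 1.5 m; only its component perpendicular to the boom, T sinθ, produces torque. sinθ = h/√(h²+d²) = 1.16/√(1.16²+1.5²) = 0.6117.
Balancing moments: T × 1.5 × 0.6117 = 263, giving T = 263 / 0.9176 = 287 N.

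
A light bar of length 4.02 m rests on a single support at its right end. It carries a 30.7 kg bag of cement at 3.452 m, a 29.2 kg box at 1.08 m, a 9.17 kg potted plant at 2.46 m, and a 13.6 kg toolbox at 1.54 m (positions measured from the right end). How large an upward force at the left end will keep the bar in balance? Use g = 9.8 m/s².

F ≈ 441 N

About the right end:
Bag of cement: 30.7 × 9.8 = 300.9 N down at 3.452 m → arm 3.452 m, τ = 300.9 × 3.452 = 1039 N·m counterclockwise.
Box: 29.2 × 9.8 = 286.2 N down at 1.08 m → arm 1.08 m, τ = 286.2 × 1.08 = 309.1 N·m counterclockwise.
Potted plant: 9.17 × 9.8 = 89.87 N down at 2.46 m → arm 2.46 m, τ = 89.87 × 2.46 = 221.1 N·m counterclockwise.
Toolbox: 13.6 × 9.8 = 133.3 N down at 1.54 m → arm 1.54 m, τ = 133.3 × 1.54 = 205.3 N·m counterclockwise.
Net moment of the loads = 1774 N·m counterclockwise.
The upward force F acts at the left end, arm 4.02 m, giving F × 4.02 clockwise.
Balancing moments: F × 4.02 = 1774, giving F = 1774 / 4.02 = 441 N.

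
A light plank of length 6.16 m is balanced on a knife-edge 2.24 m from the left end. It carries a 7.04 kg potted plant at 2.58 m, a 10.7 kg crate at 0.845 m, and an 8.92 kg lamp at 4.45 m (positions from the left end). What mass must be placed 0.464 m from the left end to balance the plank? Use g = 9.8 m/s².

Taking torques about the knife-edge (at 2.24 m from the left end):
Potted plant: 7.04 × 9.8 = 68.99 N down at 2.58 m → arm 0.34 m, τ = 68.99 × 0.34 = 23.46 N·m clockwise.
Crate: 10.7 × 9.8 = 104.9 N down at 0.845 m → arm 1.395 m, τ = 104.9 × 1.395 = 146.3 N·m counterclockwise.
Lamp: 8.92 × 9.8 = 87.42 N down at 4.45 m → arm 2.21 m, τ = 87.42 × 2.21 = 193.2 N·m clockwise.
Net moment of known loads = 70.36 N·m clockwise.
An unknown mass m at 0.464 m has arm 1.776 m; its moment is m·g·1.776 counterclockwise.
Στ = 0 ⇒ m × 9.8 × 1.776 = 70.36 ⇒ m = 70.36 / (9.8 × 1.776) = 4.04 kg.

m ≈ 4.04 kg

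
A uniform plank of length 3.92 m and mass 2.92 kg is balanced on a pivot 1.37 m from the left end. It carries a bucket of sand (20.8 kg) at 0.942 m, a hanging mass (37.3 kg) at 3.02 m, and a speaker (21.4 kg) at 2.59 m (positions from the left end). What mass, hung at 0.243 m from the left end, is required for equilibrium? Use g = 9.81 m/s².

m ≈ 71.4 kg

Sum moments about the pivot (at 1.37 m from the left end) (the support reaction has zero arm there).
Beam weight: 2.92 × 9.81 = 28.65 N down at 1.96 m → arm 0.59 m, τ = 28.65 × 0.59 = 16.9 N·m clockwise.
Bucket of sand: 20.8 × 9.81 = 204 N down at 0.942 m → arm 0.428 m, τ = 204 × 0.428 = 87.31 N·m counterclockwise.
Hanging mass: 37.3 × 9.81 = 365.9 N down at 3.02 m → arm 1.65 m, τ = 365.9 × 1.65 = 603.7 N·m clockwise.
Speaker: 21.4 × 9.81 = 209.9 N down at 2.59 m → arm 1.22 m, τ = 209.9 × 1.22 = 256.1 N·m clockwise.
Net moment of known loads = 789.4 N·m clockwise.
An unknown mass m at 0.243 m has arm 1.127 m; its moment is m·g·1.127 counterclockwise.
For rotational equilibrium, m × 9.81 × 1.127 = 789.4, so m = 789.4 / (9.81 × 1.127) = 71.4 kg.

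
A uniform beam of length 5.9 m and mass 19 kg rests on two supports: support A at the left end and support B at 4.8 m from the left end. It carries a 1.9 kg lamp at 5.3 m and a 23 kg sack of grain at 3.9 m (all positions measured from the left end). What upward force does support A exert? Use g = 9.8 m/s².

R_A ≈ 112 N

Taking torques about support B:
Beam weight: 19 × 9.8 = 186.2 N down at 2.95 m → arm 1.85 m, τ = 186.2 × 1.85 = 344.5 N·m counterclockwise.
Lamp: 1.9 × 9.8 = 18.62 N down at 5.3 m → arm 0.5 m, τ = 18.62 × 0.5 = 9.31 N·m clockwise.
Sack of grain: 23 × 9.8 = 225.4 N down at 3.9 m → arm 0.9 m, τ = 225.4 × 0.9 = 202.9 N·m counterclockwise.
Net load moment about support B = 538.1 N·m counterclockwise.
Reaction R at support A is upward at 0 m, arm 4.8 m → moment R × 4.8 clockwise.
Στ = 0 ⇒ R × 4.8 = 538.1 ⇒ R = 112 N.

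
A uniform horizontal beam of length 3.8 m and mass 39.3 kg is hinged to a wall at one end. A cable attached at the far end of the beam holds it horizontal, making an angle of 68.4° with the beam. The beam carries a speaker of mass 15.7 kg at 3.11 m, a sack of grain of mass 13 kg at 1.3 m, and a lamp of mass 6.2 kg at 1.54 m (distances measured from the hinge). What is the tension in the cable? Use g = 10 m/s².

Taking torques about the hinge:
Beam weight: 39.3 × 10 = 393 N down at 1.9 m → arm 1.9 m, τ = 393 × 1.9 = 746.7 N·m clockwise.
Speaker: 15.7 × 10 = 157 N down at 3.11 m → arm 3.11 m, τ = 157 × 3.11 = 488.3 N·m clockwise.
Sack of grain: 13 × 10 = 130 N down at 1.3 m → arm 1.3 m, τ = 130 × 1.3 = 169 N·m clockwise.
Lamp: 6.2 × 10 = 62 N down at 1.54 m → arm 1.54 m, τ = 62 × 1.54 = 95.48 N·m clockwise.
Total clockwise load moment = 1499 N·m.
The cable tension T acts at 3.8 m; only its component perpendicular to the beam, T sinθ, produces torque. sin 68.4° = 0.9298.
Balancing moments: T × 3.8 × 0.9298 = 1499, giving T = 1499 / 3.533 = 424 N.

T ≈ 424 N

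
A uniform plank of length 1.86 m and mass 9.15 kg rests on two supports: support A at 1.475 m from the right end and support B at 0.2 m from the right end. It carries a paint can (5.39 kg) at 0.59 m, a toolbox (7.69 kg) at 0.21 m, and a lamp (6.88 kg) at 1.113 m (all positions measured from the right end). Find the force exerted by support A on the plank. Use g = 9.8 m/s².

R_A ≈ 116 N

Taking torques about support B:
Beam weight: 9.15 × 9.8 = 89.67 N down at 0.93 m → arm 0.73 m, τ = 89.67 × 0.73 = 65.46 N·m counterclockwise.
Paint can: 5.39 × 9.8 = 52.82 N down at 0.59 m → arm 0.39 m, τ = 52.82 × 0.39 = 20.6 N·m counterclockwise.
Toolbox: 7.69 × 9.8 = 75.36 N down at 0.21 m → arm 0.01 m, τ = 75.36 × 0.01 = 0.7536 N·m counterclockwise.
Lamp: 6.88 × 9.8 = 67.42 N down at 1.113 m → arm 0.913 m, τ = 67.42 × 0.913 = 61.55 N·m counterclockwise.
Net load moment about support B = 148.4 N·m counterclockwise.
Reaction R at support A is upward at 1.475 m, arm 1.275 m → moment R × 1.275 clockwise.
Setting net torque to zero: R × 1.275 = 148.4 → R = 116 N.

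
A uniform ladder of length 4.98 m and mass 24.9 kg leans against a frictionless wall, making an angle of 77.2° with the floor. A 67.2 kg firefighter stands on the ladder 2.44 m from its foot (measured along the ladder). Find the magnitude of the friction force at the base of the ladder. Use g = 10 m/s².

Sum moments about the foot of the ladder (the floor normal and friction both act there and drop out).
Ladder weight 24.9×10 = 249 N acts at 2.49 m along the ladder; its horizontal arm is 2.49·cos77.2° = 0.5517 m → τ = 137.4 N·m clockwise.
Firefighter: 67.2×10 = 672 N at 2.44 m → arm 0.5406 m → τ = 363.3 N·m clockwise.
Wall normal N acts horizontally at the top; its moment arm is the height L sinθ = 4.98·sin77.2° = 4.856 m, counterclockwise.
For rotational equilibrium, N × 4.856 = 500.7, so N = 103 N.
ΣFx = 0: friction at the foot balances the wall's push, so f = N_wall = 103 N.

f ≈ 103 N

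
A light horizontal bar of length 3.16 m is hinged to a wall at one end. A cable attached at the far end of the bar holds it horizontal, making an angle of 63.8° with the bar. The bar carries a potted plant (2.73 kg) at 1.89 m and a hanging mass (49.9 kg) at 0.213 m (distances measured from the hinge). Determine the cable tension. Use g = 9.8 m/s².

T ≈ 54.6 N

Sum moments about the hinge (the unknown hinge reaction has zero arm there).
Potted plant: 2.73 × 9.8 = 26.75 N down at 1.89 m → arm 1.89 m, τ = 26.75 × 1.89 = 50.56 N·m clockwise.
Hanging mass: 49.9 × 9.8 = 489 N down at 0.213 m → arm 0.213 m, τ = 489 × 0.213 = 104.2 N·m clockwise.
Total clockwise load moment = 154.8 N·m.
The cable tension T acts at 3.16 m; only its component perpendicular to the bar, T sinθ, produces torque. sin 63.8° = 0.8973.
For rotational equilibrium, T × 3.16 × 0.8973 = 154.8, so T = 154.8 / 2.835 = 54.6 N.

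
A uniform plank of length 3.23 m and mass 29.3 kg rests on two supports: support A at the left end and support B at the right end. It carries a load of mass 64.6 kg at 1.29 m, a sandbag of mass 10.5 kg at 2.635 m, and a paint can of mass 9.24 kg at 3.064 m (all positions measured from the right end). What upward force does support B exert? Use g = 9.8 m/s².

Choose support A as the axis so its reaction then has zero moment arm.
Beam weight: 29.3 × 9.8 = 287.1 N down at 1.615 m → arm 1.615 m, τ = 287.1 × 1.615 = 463.7 N·m clockwise.
Load: 64.6 × 9.8 = 633.1 N down at 1.29 m → arm 1.94 m, τ = 633.1 × 1.94 = 1228 N·m clockwise.
Sandbag: 10.5 × 9.8 = 102.9 N down at 2.635 m → arm 0.595 m, τ = 102.9 × 0.595 = 61.23 N·m clockwise.
Paint can: 9.24 × 9.8 = 90.55 N down at 3.064 m → arm 0.166 m, τ = 90.55 × 0.166 = 15.03 N·m clockwise.
Net load moment about support A = 1768 N·m clockwise.
Reaction R at support B is upward at 0 m, arm 3.23 m → moment R × 3.23 counterclockwise.
Balancing moments: R × 3.23 = 1768, giving R = 547 N.

R_B ≈ 547 N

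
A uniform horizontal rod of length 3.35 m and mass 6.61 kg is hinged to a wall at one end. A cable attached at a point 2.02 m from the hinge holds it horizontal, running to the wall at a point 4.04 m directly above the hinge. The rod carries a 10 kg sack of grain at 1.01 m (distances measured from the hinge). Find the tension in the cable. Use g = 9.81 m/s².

T ≈ 115 N

About the hinge:
Beam weight: 6.61 × 9.81 = 64.84 N down at 1.675 m → arm 1.675 m, τ = 64.84 × 1.675 = 108.6 N·m clockwise.
Sack of grain: 10 × 9.81 = 98.1 N down at 1.01 m → arm 1.01 m, τ = 98.1 × 1.01 = 99.08 N·m clockwise.
Total clockwise load moment = 207.7 N·m.
The cable tension T acts at 2.02 m; only its component perpendicular to the rod, T sinθ, produces torque. sinθ = h/√(h²+d²) = 4.04/√(4.04²+2.02²) = 0.8944.
Balancing moments: T × 2.02 × 0.8944 = 207.7, giving T = 207.7 / 1.807 = 115 N.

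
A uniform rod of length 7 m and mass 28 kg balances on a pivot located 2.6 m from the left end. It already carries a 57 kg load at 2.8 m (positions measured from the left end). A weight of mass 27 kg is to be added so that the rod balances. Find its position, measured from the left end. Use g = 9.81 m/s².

About the pivot (at 2.6 m from the left end):
Beam weight: 28 × 9.81 = 274.7 N down at 3.5 m → arm 0.9 m, τ = 274.7 × 0.9 = 247.2 N·m clockwise.
Load: 57 × 9.81 = 559.2 N down at 2.8 m → arm 0.2 m, τ = 559.2 × 0.2 = 111.8 N·m clockwise.
Net moment of existing loads = 359 N·m clockwise.
The weight weighs 27 × 9.81 = 264.9 N and must supply an equal counterclockwise moment, so its lever arm about the pivot is 359 / 264.9 = 1.36 m.
That puts it at 2.6 − 1.36 = 1.24 m from the left end.

x ≈ 1.24 m from the left end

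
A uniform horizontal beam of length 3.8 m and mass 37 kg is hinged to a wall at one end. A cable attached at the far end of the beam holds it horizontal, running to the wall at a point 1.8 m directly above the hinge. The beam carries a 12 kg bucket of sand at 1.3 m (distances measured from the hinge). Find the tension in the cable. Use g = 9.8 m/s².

Choose the hinge as the axis so the unknown hinge reaction has zero arm there.
Beam weight: 37 × 9.8 = 362.6 N down at 1.9 m → arm 1.9 m, τ = 362.6 × 1.9 = 688.9 N·m clockwise.
Bucket of sand: 12 × 9.8 = 117.6 N down at 1.3 m → arm 1.3 m, τ = 117.6 × 1.3 = 152.9 N·m clockwise.
Total clockwise load moment = 841.8 N·m.
The cable tension T acts at 3.8 m; only its component perpendicular to the beam, T sinθ, produces torque. sinθ = h/√(h²+d²) = 1.8/√(1.8²+3.8²) = 0.4281.
Στ = 0 ⇒ T × 3.8 × 0.4281 = 841.8 ⇒ T = 841.8 / 1.627 = 517 N.

T ≈ 517 N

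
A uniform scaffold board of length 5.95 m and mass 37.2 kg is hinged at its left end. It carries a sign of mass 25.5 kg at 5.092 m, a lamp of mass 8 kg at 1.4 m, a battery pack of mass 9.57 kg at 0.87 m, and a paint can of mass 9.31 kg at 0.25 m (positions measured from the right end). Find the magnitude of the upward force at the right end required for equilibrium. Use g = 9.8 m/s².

Sum moments about the left end (the unknown pivot reaction has zero arm there).
Beam weight: 37.2 × 9.8 = 364.6 N down at 2.975 m → arm 2.975 m, τ = 364.6 × 2.975 = 1085 N·m clockwise.
Sign: 25.5 × 9.8 = 249.9 N down at 5.092 m → arm 0.858 m, τ = 249.9 × 0.858 = 214.4 N·m clockwise.
Lamp: 8 × 9.8 = 78.4 N down at 1.4 m → arm 4.55 m, τ = 78.4 × 4.55 = 356.7 N·m clockwise.
Battery pack: 9.57 × 9.8 = 93.79 N down at 0.87 m → arm 5.08 m, τ = 93.79 × 5.08 = 476.5 N·m clockwise.
Paint can: 9.31 × 9.8 = 91.24 N down at 0.25 m → arm 5.7 m, τ = 91.24 × 5.7 = 520.1 N·m clockwise.
Net moment of the loads = 2653 N·m clockwise.
The upward force F acts at the right end, arm 5.95 m, giving F × 5.95 counterclockwise.
Στ = 0 ⇒ F × 5.95 = 2653 ⇒ F = 2653 / 5.95 = 446 N.

F ≈ 446 N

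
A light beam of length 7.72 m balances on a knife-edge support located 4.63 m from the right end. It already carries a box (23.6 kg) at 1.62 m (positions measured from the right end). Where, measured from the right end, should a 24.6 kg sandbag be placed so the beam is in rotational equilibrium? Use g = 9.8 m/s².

Sum moments about the knife-edge support (at 4.63 m from the right end) (the support reaction has zero arm there).
Box: 23.6 × 9.8 = 231.3 N down at 1.62 m → arm 3.01 m, τ = 231.3 × 3.01 = 696.2 N·m clockwise.
Net moment of existing loads = 696.2 N·m clockwise.
The sandbag weighs 24.6 × 9.8 = 241.1 N and must supply an equal counterclockwise moment, so its lever arm about the knife-edge support is 696.2 / 241.1 = 2.89 m.
That puts it at 4.63 + 2.89 = 7.52 m from the right end.

x ≈ 7.52 m from the right end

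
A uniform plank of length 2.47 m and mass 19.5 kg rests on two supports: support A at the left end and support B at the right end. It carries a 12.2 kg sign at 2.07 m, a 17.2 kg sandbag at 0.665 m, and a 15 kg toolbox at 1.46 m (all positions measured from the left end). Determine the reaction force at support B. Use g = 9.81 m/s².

Choose support A as the axis so its reaction then has zero moment arm.
Beam weight: 19.5 × 9.81 = 191.3 N down at 1.235 m → arm 1.235 m, τ = 191.3 × 1.235 = 236.3 N·m clockwise.
Sign: 12.2 × 9.81 = 119.7 N down at 2.07 m → arm 2.07 m, τ = 119.7 × 2.07 = 247.8 N·m clockwise.
Sandbag: 17.2 × 9.81 = 168.7 N down at 0.665 m → arm 0.665 m, τ = 168.7 × 0.665 = 112.2 N·m clockwise.
Toolbox: 15 × 9.81 = 147.2 N down at 1.46 m → arm 1.46 m, τ = 147.2 × 1.46 = 214.9 N·m clockwise.
Net load moment about support A = 811.2 N·m clockwise.
Reaction R at support B is upward at 2.47 m, arm 2.47 m → moment R × 2.47 counterclockwise.
Setting net torque to zero: R × 2.47 = 811.2 → R = 328 N.

R_B ≈ 328 N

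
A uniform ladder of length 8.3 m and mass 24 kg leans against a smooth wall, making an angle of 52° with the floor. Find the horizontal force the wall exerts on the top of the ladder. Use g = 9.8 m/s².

N_wall ≈ 91.9 N

Sum moments about the foot of the ladder (the floor normal and friction both act there and drop out).
Ladder weight 24×9.8 = 235.2 N acts at 4.15 m along the ladder; its horizontal arm is 4.15·cos52° = 2.555 m → τ = 600.9 N·m clockwise.
Wall normal N acts horizontally at the top; its moment arm is the height L sinθ = 8.3·sin52° = 6.54 m, counterclockwise.
Στ = 0 ⇒ N × 6.54 = 600.9 ⇒ N = 91.9 N.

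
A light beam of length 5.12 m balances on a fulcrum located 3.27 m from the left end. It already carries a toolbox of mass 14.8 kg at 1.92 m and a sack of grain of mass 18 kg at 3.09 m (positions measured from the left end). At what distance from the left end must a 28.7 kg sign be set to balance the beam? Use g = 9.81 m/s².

Taking torques about the fulcrum (at 3.27 m from the left end):
Toolbox: 14.8 × 9.81 = 145.2 N down at 1.92 m → arm 1.35 m, τ = 145.2 × 1.35 = 196 N·m counterclockwise.
Sack of grain: 18 × 9.81 = 176.6 N down at 3.09 m → arm 0.18 m, τ = 176.6 × 0.18 = 31.79 N·m counterclockwise.
Net moment of existing loads = 227.8 N·m counterclockwise.
The sign weighs 28.7 × 9.81 = 281.5 N and must supply an equal clockwise moment, so its lever arm about the fulcrum is 227.8 / 281.5 = 0.809 m.
That puts it at 3.27 + 0.809 = 4.08 m from the left end.

x ≈ 4.08 m from the left end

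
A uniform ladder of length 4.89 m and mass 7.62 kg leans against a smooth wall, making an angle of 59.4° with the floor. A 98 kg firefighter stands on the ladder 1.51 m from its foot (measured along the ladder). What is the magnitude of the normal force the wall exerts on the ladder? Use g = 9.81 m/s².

N_wall ≈ 198 N

Sum moments about the foot of the ladder (the floor normal and friction both act there and drop out).
Ladder weight 7.62×9.81 = 74.75 N acts at 2.445 m along the ladder; its horizontal arm is 2.445·cos59.4° = 1.245 m → τ = 93.06 N·m clockwise.
Firefighter: 98×9.81 = 961.4 N at 1.51 m → arm 0.7687 m → τ = 739 N·m clockwise.
Wall normal N acts horizontally at the top; its moment arm is the height L sinθ = 4.89·sin59.4° = 4.209 m, counterclockwise.
For rotational equilibrium, N × 4.209 = 832.1, so N = 198 N.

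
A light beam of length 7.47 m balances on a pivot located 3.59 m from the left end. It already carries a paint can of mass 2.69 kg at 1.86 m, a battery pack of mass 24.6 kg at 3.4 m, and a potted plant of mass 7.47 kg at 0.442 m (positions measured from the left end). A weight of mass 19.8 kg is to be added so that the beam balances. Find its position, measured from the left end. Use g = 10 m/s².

x ≈ 5.25 m from the left end

Take moments about the pivot (at 3.59 m from the left end).
Paint can: 2.69 × 10 = 26.9 N down at 1.86 m → arm 1.73 m, τ = 26.9 × 1.73 = 46.54 N·m counterclockwise.
Battery pack: 24.6 × 10 = 246 N down at 3.4 m → arm 0.19 m, τ = 246 × 0.19 = 46.74 N·m counterclockwise.
Potted plant: 7.47 × 10 = 74.7 N down at 0.442 m → arm 3.148 m, τ = 74.7 × 3.148 = 235.2 N·m counterclockwise.
Net moment of existing loads = 328.5 N·m counterclockwise.
The weight weighs 19.8 × 10 = 198 N and must supply an equal clockwise moment, so its lever arm about the pivot is 328.5 / 198 = 1.66 m.
That puts it at 3.59 + 1.66 = 5.25 m from the left end.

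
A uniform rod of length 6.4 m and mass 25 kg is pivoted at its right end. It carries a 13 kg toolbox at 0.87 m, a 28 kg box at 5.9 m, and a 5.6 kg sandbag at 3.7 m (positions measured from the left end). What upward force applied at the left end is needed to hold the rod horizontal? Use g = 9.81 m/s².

About the right end:
Beam weight: 25 × 9.81 = 245.2 N down at 3.2 m → arm 3.2 m, τ = 245.2 × 3.2 = 784.6 N·m counterclockwise.
Toolbox: 13 × 9.81 = 127.5 N down at 0.87 m → arm 5.53 m, τ = 127.5 × 5.53 = 705.1 N·m counterclockwise.
Box: 28 × 9.81 = 274.7 N down at 5.9 m → arm 0.5 m, τ = 274.7 × 0.5 = 137.3 N·m counterclockwise.
Sandbag: 5.6 × 9.81 = 54.94 N down at 3.7 m → arm 2.7 m, τ = 54.94 × 2.7 = 148.3 N·m counterclockwise.
Net moment of the loads = 1775 N·m counterclockwise.
The upward force F acts at the left end, arm 6.4 m, giving F × 6.4 clockwise.
Στ = 0 ⇒ F × 6.4 = 1775 ⇒ F = 1775 / 6.4 = 277 N.

F ≈ 277 N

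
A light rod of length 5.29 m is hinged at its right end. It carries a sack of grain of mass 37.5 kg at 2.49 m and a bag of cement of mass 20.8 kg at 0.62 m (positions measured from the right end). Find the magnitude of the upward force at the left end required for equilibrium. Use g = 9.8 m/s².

Taking torques about the right end:
Sack of grain: 37.5 × 9.8 = 367.5 N down at 2.49 m → arm 2.49 m, τ = 367.5 × 2.49 = 915.1 N·m counterclockwise.
Bag of cement: 20.8 × 9.8 = 203.8 N down at 0.62 m → arm 0.62 m, τ = 203.8 × 0.62 = 126.4 N·m counterclockwise.
Net moment of the loads = 1042 N·m counterclockwise.
The upward force F acts at the left end, arm 5.29 m, giving F × 5.29 clockwise.
For rotational equilibrium, F × 5.29 = 1042, so F = 1042 / 5.29 = 197 N.

F ≈ 197 N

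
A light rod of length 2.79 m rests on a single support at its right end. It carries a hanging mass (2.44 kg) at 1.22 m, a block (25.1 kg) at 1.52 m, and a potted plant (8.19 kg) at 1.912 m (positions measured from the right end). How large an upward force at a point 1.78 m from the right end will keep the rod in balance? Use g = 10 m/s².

F ≈ 319 N

Taking torques about the right end:
Hanging mass: 2.44 × 10 = 24.4 N down at 1.22 m → arm 1.22 m, τ = 24.4 × 1.22 = 29.77 N·m counterclockwise.
Block: 25.1 × 10 = 251 N down at 1.52 m → arm 1.52 m, τ = 251 × 1.52 = 381.5 N·m counterclockwise.
Potted plant: 8.19 × 10 = 81.9 N down at 1.912 m → arm 1.912 m, τ = 81.9 × 1.912 = 156.6 N·m counterclockwise.
Net moment of the loads = 567.9 N·m counterclockwise.
The upward force F acts at a point 1.78 m from the right end, arm 1.78 m, giving F × 1.78 clockwise.
For rotational equilibrium, F × 1.78 = 567.9, so F = 567.9 / 1.78 = 319 N.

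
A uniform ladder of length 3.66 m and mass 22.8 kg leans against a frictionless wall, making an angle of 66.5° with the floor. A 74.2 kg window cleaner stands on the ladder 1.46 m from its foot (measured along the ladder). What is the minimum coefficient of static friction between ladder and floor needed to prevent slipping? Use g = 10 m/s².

Choose the foot of the ladder as the axis so the floor normal and friction both act there and drop out.
Ladder weight 22.8×10 = 228 N acts at 1.83 m along the ladder; its horizontal arm is 1.83·cos66.5° = 0.7297 m → τ = 166.4 N·m clockwise.
Window cleaner: 74.2×10 = 742 N at 1.46 m → arm 0.5822 m → τ = 432 N·m clockwise.
Wall normal N acts horizontally at the top; its moment arm is the height L sinθ = 3.66·sin66.5° = 3.356 m, counterclockwise.
For rotational equilibrium, N × 3.356 = 598.4, so N = 178.3 N.
ΣFx = 0 ⇒ f = N_wall = 178.3 N. ΣFy = 0 ⇒ N_floor = 970 N.
μ_min = f / N_floor = 178.3 / 970 = 0.184.

μ_min ≈ 0.184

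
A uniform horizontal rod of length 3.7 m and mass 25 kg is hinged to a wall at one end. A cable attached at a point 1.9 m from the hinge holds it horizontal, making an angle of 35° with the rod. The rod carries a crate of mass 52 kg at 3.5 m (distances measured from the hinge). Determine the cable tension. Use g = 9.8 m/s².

Sum moments about the hinge (the unknown hinge reaction has zero arm there).
Beam weight: 25 × 9.8 = 245 N down at 1.85 m → arm 1.85 m, τ = 245 × 1.85 = 453.2 N·m clockwise.
Crate: 52 × 9.8 = 509.6 N down at 3.5 m → arm 3.5 m, τ = 509.6 × 3.5 = 1784 N·m clockwise.
Total clockwise load moment = 2237 N·m.
The cable tension T acts at 1.9 m; only its component perpendicular to the rod, T sinθ, produces torque. sin 35° = 0.5736.
Setting net torque to zero: T × 1.9 × 0.5736 = 2237 → T = 2237 / 1.09 = 2050 N.

T ≈ 2050 N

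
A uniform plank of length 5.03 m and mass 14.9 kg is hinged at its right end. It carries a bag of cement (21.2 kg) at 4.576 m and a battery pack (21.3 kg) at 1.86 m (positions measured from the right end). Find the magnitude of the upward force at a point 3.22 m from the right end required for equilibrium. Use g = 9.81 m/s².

About the right end:
Beam weight: 14.9 × 9.81 = 146.2 N down at 2.515 m → arm 2.515 m, τ = 146.2 × 2.515 = 367.7 N·m counterclockwise.
Bag of cement: 21.2 × 9.81 = 208 N down at 4.576 m → arm 4.576 m, τ = 208 × 4.576 = 951.8 N·m counterclockwise.
Battery pack: 21.3 × 9.81 = 209 N down at 1.86 m → arm 1.86 m, τ = 209 × 1.86 = 388.7 N·m counterclockwise.
Net moment of the loads = 1708 N·m counterclockwise.
The upward force F acts at a point 3.22 m from the right end, arm 3.22 m, giving F × 3.22 clockwise.
For rotational equilibrium, F × 3.22 = 1708, so F = 1708 / 3.22 = 530 N.

F ≈ 530 N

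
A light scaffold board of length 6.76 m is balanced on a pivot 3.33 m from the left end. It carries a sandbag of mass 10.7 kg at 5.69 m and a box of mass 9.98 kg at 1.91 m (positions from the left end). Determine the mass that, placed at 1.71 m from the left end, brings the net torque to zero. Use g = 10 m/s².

m ≈ 6.84 kg

About the pivot (at 3.33 m from the left end):
Sandbag: 10.7 × 10 = 107 N down at 5.69 m → arm 2.36 m, τ = 107 × 2.36 = 252.5 N·m clockwise.
Box: 9.98 × 10 = 99.8 N down at 1.91 m → arm 1.42 m, τ = 99.8 × 1.42 = 141.7 N·m counterclockwise.
Net moment of known loads = 110.8 N·m clockwise.
An unknown mass m at 1.71 m has arm 1.62 m; its moment is m·g·1.62 counterclockwise.
Setting net torque to zero: m × 10 × 1.62 = 110.8 → m = 110.8 / (10 × 1.62) = 6.84 kg.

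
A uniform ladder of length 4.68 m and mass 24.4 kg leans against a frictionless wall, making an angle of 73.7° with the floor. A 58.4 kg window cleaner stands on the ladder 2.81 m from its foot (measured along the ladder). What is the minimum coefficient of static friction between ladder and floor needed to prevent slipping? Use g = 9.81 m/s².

μ_min ≈ 0.167

Choose the foot of the ladder as the axis so the floor normal and friction both act there and drop out.
Ladder weight 24.4×9.81 = 239.4 N acts at 2.34 m along the ladder; its horizontal arm is 2.34·cos73.7° = 0.6568 m → τ = 157.2 N·m clockwise.
Window cleaner: 58.4×9.81 = 572.9 N at 2.81 m → arm 0.7887 m → τ = 451.8 N·m clockwise.
Wall normal N acts horizontally at the top; its moment arm is the height L sinθ = 4.68·sin73.7° = 4.492 m, counterclockwise.
Setting net torque to zero: N × 4.492 = 609 → N = 135.6 N.
ΣFx = 0 ⇒ f = N_wall = 135.6 N. ΣFy = 0 ⇒ N_floor = 812.3 N.
μ_min = f / N_floor = 135.6 / 812.3 = 0.167.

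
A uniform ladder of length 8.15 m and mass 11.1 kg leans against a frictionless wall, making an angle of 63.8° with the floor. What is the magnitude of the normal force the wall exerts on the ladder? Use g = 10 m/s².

About the foot of the ladder:
Ladder weight 11.1×10 = 111 N acts at 4.075 m along the ladder; its horizontal arm is 4.075·cos63.8° = 1.799 m → τ = 199.7 N·m clockwise.
Wall normal N acts horizontally at the top; its moment arm is the height L sinθ = 8.15·sin63.8° = 7.313 m, counterclockwise.
Στ = 0 ⇒ N × 7.313 = 199.7 ⇒ N = 27.3 N.

N_wall ≈ 27.3 N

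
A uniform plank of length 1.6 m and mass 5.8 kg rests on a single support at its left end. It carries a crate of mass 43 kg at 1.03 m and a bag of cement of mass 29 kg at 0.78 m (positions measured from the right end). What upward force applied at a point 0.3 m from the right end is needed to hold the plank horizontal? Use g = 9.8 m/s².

Take moments about the left end.
Beam weight: 5.8 × 9.8 = 56.84 N down at 0.8 m → arm 0.8 m, τ = 56.84 × 0.8 = 45.47 N·m clockwise.
Crate: 43 × 9.8 = 421.4 N down at 1.03 m → arm 0.57 m, τ = 421.4 × 0.57 = 240.2 N·m clockwise.
Bag of cement: 29 × 9.8 = 284.2 N down at 0.78 m → arm 0.82 m, τ = 284.2 × 0.82 = 233 N·m clockwise.
Net moment of the loads = 518.7 N·m clockwise.
The upward force F acts at a point 0.3 m from the right end, arm 1.3 m, giving F × 1.3 counterclockwise.
Balancing moments: F × 1.3 = 518.7, giving F = 518.7 / 1.3 = 399 N.

F ≈ 399 N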